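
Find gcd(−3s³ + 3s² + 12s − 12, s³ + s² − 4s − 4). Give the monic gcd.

s² − 4

Repeated division with remainder:
  −3s³ + 3s² + 12s − 12 = (−3)(s³ + s² − 4s − 4) + (6s² − 24)
  s³ + s² − 4s − 4 = ((1/6)s + 1/6)(6s² − 24) + (0)
Last nonzero remainder: 6s² − 24. Dividing through by 6 gives the monic gcd s² − 4.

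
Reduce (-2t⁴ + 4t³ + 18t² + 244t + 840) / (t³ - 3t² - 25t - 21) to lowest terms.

(-2t² - 4t - 40)/(t + 1)

By polynomial division,
  -2t⁴ + 4t³ + 18t² + 244t + 840 = (-2t - 2)(t³ - 3t² - 25t - 21) + (-38t² + 152t + 798)
  t³ - 3t² - 25t - 21 = (-(1/38)t - 1/38)(-38t² + 152t + 798) + (0)
Last nonzero remainder: -38t² + 152t + 798. Dividing through by -38 gives the monic gcd t² - 4t - 21.
Cancel t² - 4t - 21 from numerator and denominator to get the reduced form.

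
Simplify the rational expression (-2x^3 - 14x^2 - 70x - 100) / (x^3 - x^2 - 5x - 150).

(-2x - 4)/(x - 6)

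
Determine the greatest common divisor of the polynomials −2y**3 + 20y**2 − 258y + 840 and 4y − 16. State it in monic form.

Euclidean algorithm in ℚ[y]:
  −2y**3 + 20y**2 − 258y + 840 = (−(1/2)y**2 + 3y − 105/2)(4y − 16) + (0)
Last nonzero remainder: 4y − 16. Dividing through by 4 gives the monic gcd y − 4.

y − 4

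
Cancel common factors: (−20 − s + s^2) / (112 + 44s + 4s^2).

(−5 + s)/(28 + 4s)

Repeated division with remainder:
  s^2 − s − 20 = (1/4)(4s^2 + 44s + 112) + (−12s − 48)
  4s^2 + 44s + 112 = (−(1/3)s − 7/3)(−12s − 48) + (0)
Last nonzero remainder: −12s − 48. Dividing through by −12 gives the monic gcd s + 4.
Cancel s + 4 from numerator and denominator to get the reduced form.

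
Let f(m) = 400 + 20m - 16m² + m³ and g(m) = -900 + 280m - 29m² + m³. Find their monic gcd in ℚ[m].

100 - 20m + m²

By polynomial division,
  m³ - 16m² + 20m + 400 = (m³ - 29m² + 280m - 900) + (13m² - 260m + 1300)
  m³ - 29m² + 280m - 900 = ((1/13)m - 9/13)(13m² - 260m + 1300) + (0)
Last nonzero remainder: 13m² - 260m + 1300. Dividing through by 13 gives the monic gcd m² - 20m + 100.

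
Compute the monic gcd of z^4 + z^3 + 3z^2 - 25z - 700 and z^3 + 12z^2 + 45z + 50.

z + 5

Euclidean algorithm in ℚ[z]:
  z^4 + z^3 + 3z^2 - 25z - 700 = (z - 11)(z^3 + 12z^2 + 45z + 50) + (90z^2 + 420z - 150)
  z^3 + 12z^2 + 45z + 50 = ((1/90)z + 11/135)(90z^2 + 420z - 150) + ((112/9)z + 560/9)
  90z^2 + 420z - 150 = ((405/56)z - 135/56)((112/9)z + 560/9) + (0)
Last nonzero remainder: (112/9)z + 560/9. Dividing through by 112/9 gives the monic gcd z + 5.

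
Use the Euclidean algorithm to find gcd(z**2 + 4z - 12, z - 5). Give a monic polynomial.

1

Apply the Euclidean algorithm:
  z**2 + 4z - 12 = (z + 9)(z - 5) + (33)
  z - 5 = ((1/33)z - 5/33)(33) + (0)
The last nonzero remainder is the constant 33, so the polynomials are coprime and gcd = 1.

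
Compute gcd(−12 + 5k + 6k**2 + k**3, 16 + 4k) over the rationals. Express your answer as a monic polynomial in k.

4 + k

Apply the Euclidean algorithm:
  k**3 + 6k**2 + 5k − 12 = ((1/4)k**2 + (1/2)k − 3/4)(4k + 16) + (0)
Last nonzero remainder: 4k + 16. Dividing through by 4 gives the monic gcd k + 4.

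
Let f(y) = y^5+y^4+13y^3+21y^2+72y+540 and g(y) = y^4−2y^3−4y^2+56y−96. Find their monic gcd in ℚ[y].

y^2−4y+12

Euclidean algorithm in ℚ[y]:
  y^5+y^4+13y^3+21y^2+72y+540 = (y+3)(y^4−2y^3−4y^2+56y−96) + (23y^3−23y^2+828)
  y^4−2y^3−4y^2+56y−96 = ((1/23)y−1/23)(23y^3−23y^2+828) + (−5y^2+20y−60)
  23y^3−23y^2+828 = (−(23/5)y−69/5)(−5y^2+20y−60) + (0)
Last nonzero remainder: −5y^2+20y−60. Dividing through by −5 gives the monic gcd y^2−4y+12.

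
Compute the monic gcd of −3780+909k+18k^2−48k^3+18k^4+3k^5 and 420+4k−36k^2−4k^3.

−105−k+9k^2+k^3

By polynomial division,
  3k^5+18k^4−48k^3+18k^2+909k−3780 = (−(3/4)k^2+(9/4)k−9)(−4k^3−36k^2+4k+420) + (0)
Last nonzero remainder: −4k^3−36k^2+4k+420. Dividing through by −4 gives the monic gcd k^3+9k^2−k−105.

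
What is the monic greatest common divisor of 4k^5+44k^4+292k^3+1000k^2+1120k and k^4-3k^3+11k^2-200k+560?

Apply the Euclidean algorithm:
  4k^5+44k^4+292k^3+1000k^2+1120k = (4k+56)(k^4-3k^3+11k^2-200k+560) + (416k^3+1184k^2+10080k-31360)
  k^4-3k^3+11k^2-200k+560 = ((1/416)k-19/1352)(416k^3+1184k^2+10080k-31360) + ((576/169)k^2+(2880/169)k+20160/169)
  416k^3+1184k^2+10080k-31360 = ((2197/18)k-2366/9)((576/169)k^2+(2880/169)k+20160/169) + (0)
Last nonzero remainder: (576/169)k^2+(2880/169)k+20160/169. Dividing through by 576/169 gives the monic gcd k^2+5k+35.

k^2+5k+35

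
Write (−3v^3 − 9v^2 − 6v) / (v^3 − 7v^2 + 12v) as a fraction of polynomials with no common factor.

(−3v^2 − 9v − 6)/(v^2 − 7v + 12)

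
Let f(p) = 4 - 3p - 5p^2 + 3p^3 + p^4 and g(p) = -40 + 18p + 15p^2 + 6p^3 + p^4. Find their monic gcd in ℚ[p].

-4 + 3p + p^2

By polynomial division,
  p^4 + 3p^3 - 5p^2 - 3p + 4 = (p^4 + 6p^3 + 15p^2 + 18p - 40) + (-3p^3 - 20p^2 - 21p + 44)
  p^4 + 6p^3 + 15p^2 + 18p - 40 = (-(1/3)p + 2/9)(-3p^3 - 20p^2 - 21p + 44) + ((112/9)p^2 + (112/3)p - 448/9)
  -3p^3 - 20p^2 - 21p + 44 = (-(27/112)p - 99/112)((112/9)p^2 + (112/3)p - 448/9) + (0)
Last nonzero remainder: (112/9)p^2 + (112/3)p - 448/9. Dividing through by 112/9 gives the monic gcd p^2 + 3p - 4.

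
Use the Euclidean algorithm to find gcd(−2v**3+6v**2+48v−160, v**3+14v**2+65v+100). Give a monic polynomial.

v+5

Apply the Euclidean algorithm:
  −2v**3+6v**2+48v−160 = (−2)(v**3+14v**2+65v+100) + (34v**2+178v+40)
  v**3+14v**2+65v+100 = ((1/34)v+149/578)(34v**2+178v+40) + ((5184/289)v+25920/289)
  34v**2+178v+40 = ((4913/2592)v+289/648)((5184/289)v+25920/289) + (0)
Last nonzero remainder: (5184/289)v+25920/289. Dividing through by 5184/289 gives the monic gcd v+5.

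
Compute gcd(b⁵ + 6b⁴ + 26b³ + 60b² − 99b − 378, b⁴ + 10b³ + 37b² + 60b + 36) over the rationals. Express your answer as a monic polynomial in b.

b² + 6b + 9

Euclidean algorithm in ℚ[b]:
  b⁵ + 6b⁴ + 26b³ + 60b² − 99b − 378 = (b − 4)(b⁴ + 10b³ + 37b² + 60b + 36) + (29b³ + 148b² + 105b − 234)
  b⁴ + 10b³ + 37b² + 60b + 36 = ((1/29)b + 142/841)(29b³ + 148b² + 105b − 234) + ((7056/841)b² + (42336/841)b + 63504/841)
  29b³ + 148b² + 105b − 234 = ((24389/7056)b − 10933/3528)((7056/841)b² + (42336/841)b + 63504/841) + (0)
Last nonzero remainder: (7056/841)b² + (42336/841)b + 63504/841. Dividing through by 7056/841 gives the monic gcd b² + 6b + 9.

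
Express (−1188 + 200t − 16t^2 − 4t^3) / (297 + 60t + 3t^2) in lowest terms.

(−108 + 28t − 4t^2)/(27 + 3t)

By polynomial division,
  −4t^3 − 16t^2 + 200t − 1188 = (−(4/3)t + 64/3)(3t^2 + 60t + 297) + (−684t − 7524)
  3t^2 + 60t + 297 = (−(1/228)t − 3/76)(−684t − 7524) + (0)
Last nonzero remainder: −684t − 7524. Dividing through by −684 gives the monic gcd t + 11.
Cancel t + 11 from numerator and denominator to get the reduced form.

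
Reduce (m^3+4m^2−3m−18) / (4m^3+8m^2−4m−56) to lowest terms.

(m^2+6m+9)/(4m^2+16m+28)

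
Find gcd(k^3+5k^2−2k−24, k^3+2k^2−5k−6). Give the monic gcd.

k^2+k−6

Apply the Euclidean algorithm:
  k^3+5k^2−2k−24 = (k^3+2k^2−5k−6) + (3k^2+3k−18)
  k^3+2k^2−5k−6 = ((1/3)k+1/3)(3k^2+3k−18) + (0)
Last nonzero remainder: 3k^2+3k−18. Dividing through by 3 gives the monic gcd k^2+k−6.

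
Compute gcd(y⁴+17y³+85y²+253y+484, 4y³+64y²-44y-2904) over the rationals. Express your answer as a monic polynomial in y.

y+11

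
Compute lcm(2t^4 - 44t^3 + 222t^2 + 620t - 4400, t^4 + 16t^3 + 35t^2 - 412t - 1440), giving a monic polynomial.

Repeated division with remainder:
  2t^4 - 44t^3 + 222t^2 + 620t - 4400 = (2)(t^4 + 16t^3 + 35t^2 - 412t - 1440) + (-76t^3 + 152t^2 + 1444t - 1520)
  t^4 + 16t^3 + 35t^2 - 412t - 1440 = (-(1/76)t - 9/38)(-76t^3 + 152t^2 + 1444t - 1520) + (90t^2 - 90t - 1800)
  -76t^3 + 152t^2 + 1444t - 1520 = (-(38/45)t + 38/45)(90t^2 - 90t - 1800) + (0)
Last nonzero remainder: 90t^2 - 90t - 1800. Dividing through by 90 gives the monic gcd t^2 - t - 20.
Then lcm(f, g) = f·g / gcd(f, g); expanding and making the result monic gives the answer.

t^6 - 5t^5 - 191t^4 + 613t^3 + 11062t^2 - 15080t - 158400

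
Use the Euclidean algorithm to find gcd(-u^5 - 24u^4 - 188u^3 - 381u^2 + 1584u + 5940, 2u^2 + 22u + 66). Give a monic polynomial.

u^2 + 11u + 33

By polynomial division,
  -u^5 - 24u^4 - 188u^3 - 381u^2 + 1584u + 5940 = (-(1/2)u^3 - (13/2)u^2 - 6u + 90)(2u^2 + 22u + 66) + (0)
Last nonzero remainder: 2u^2 + 22u + 66. Dividing through by 2 gives the monic gcd u^2 + 11u + 33.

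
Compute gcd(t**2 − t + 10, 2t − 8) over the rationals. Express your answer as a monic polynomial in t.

Repeated division with remainder:
  t**2 − t + 10 = ((1/2)t + 3/2)(2t − 8) + (22)
  2t − 8 = ((1/11)t − 4/11)(22) + (0)
The last nonzero remainder is the constant 22, so the polynomials are coprime and gcd = 1.

1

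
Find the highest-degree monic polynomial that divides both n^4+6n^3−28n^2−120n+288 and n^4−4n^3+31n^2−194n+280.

Repeated division with remainder:
  n^4+6n^3−28n^2−120n+288 = (n^4−4n^3+31n^2−194n+280) + (10n^3−59n^2+74n+8)
  n^4−4n^3+31n^2−194n+280 = ((1/10)n+19/100)(10n^3−59n^2+74n+8) + ((3481/100)n^2−(10443/50)n+6962/25)
  10n^3−59n^2+74n+8 = ((1000/3481)n+100/3481)((3481/100)n^2−(10443/50)n+6962/25) + (0)
Last nonzero remainder: (3481/100)n^2−(10443/50)n+6962/25. Dividing through by 3481/100 gives the monic gcd n^2−6n+8.

n^2−6n+8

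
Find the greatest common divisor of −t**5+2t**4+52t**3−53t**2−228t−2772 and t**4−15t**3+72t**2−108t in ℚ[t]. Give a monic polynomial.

t**2−12t+36

Repeated division with remainder:
  −t**5+2t**4+52t**3−53t**2−228t−2772 = (−t−13)(t**4−15t**3+72t**2−108t) + (−71t**3+775t**2−1632t−2772)
  t**4−15t**3+72t**2−108t = (−(1/71)t+290/5041)(−71t**3+775t**2−1632t−2772) + ((22330/5041)t**2−(267960/5041)t+803880/5041)
  −71t**3+775t**2−1632t−2772 = (−(357911/22330)t−5041/290)((22330/5041)t**2−(267960/5041)t+803880/5041) + (0)
Last nonzero remainder: (22330/5041)t**2−(267960/5041)t+803880/5041. Dividing through by 22330/5041 gives the monic gcd t**2−12t+36.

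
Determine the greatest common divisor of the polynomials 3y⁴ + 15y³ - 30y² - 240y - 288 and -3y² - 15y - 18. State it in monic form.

Euclidean algorithm in ℚ[y]:
  3y⁴ + 15y³ - 30y² - 240y - 288 = (-y² + 16)(-3y² - 15y - 18) + (0)
Last nonzero remainder: -3y² - 15y - 18. Dividing through by -3 gives the monic gcd y² + 5y + 6.

y² + 5y + 6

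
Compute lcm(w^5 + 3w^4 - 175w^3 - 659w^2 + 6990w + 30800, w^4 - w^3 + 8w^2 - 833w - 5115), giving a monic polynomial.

Euclidean algorithm in ℚ[w]:
  w^5 + 3w^4 - 175w^3 - 659w^2 + 6990w + 30800 = (w + 4)(w^4 - w^3 + 8w^2 - 833w - 5115) + (-179w^3 + 142w^2 + 15437w + 51260)
  w^4 - w^3 + 8w^2 - 833w - 5115 = (-(1/179)w + 37/32041)(-179w^3 + 142w^2 + 15437w + 51260) + ((3014297/32041)w^2 - (18085782/32041)w - 165786335/32041)
  -179w^3 + 142w^2 + 15437w + 51260 = (-(5735339/3014297)w - 29862212/3014297)((3014297/32041)w^2 - (18085782/32041)w - 165786335/32041) + (0)
Last nonzero remainder: (3014297/32041)w^2 - (18085782/32041)w - 165786335/32041. Dividing through by 3014297/32041 gives the monic gcd w^2 - 6w - 55.
Then lcm(f, g) = f·g / gcd(f, g); expanding and making the result monic gives the answer.

w^7 + 8w^6 - 67w^5 - 1255w^4 - 12580w^3 + 4463w^2 + 804070w + 2864400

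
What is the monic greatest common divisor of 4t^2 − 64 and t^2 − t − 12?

Euclidean algorithm in ℚ[t]:
  4t^2 − 64 = (4)(t^2 − t − 12) + (4t − 16)
  t^2 − t − 12 = ((1/4)t + 3/4)(4t − 16) + (0)
Last nonzero remainder: 4t − 16. Dividing through by 4 gives the monic gcd t − 4.

t − 4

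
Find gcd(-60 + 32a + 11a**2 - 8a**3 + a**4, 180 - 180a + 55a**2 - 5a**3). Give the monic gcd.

6 - 5a + a**2

Repeated division with remainder:
  a**4 - 8a**3 + 11a**2 + 32a - 60 = (-(1/5)a - 3/5)(-5a**3 + 55a**2 - 180a + 180) + (8a**2 - 40a + 48)
  -5a**3 + 55a**2 - 180a + 180 = (-(5/8)a + 15/4)(8a**2 - 40a + 48) + (0)
Last nonzero remainder: 8a**2 - 40a + 48. Dividing through by 8 gives the monic gcd a**2 - 5a + 6.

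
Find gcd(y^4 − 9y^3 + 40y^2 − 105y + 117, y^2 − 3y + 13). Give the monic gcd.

y^2 − 3y + 13

Euclidean algorithm in ℚ[y]:
  y^4 − 9y^3 + 40y^2 − 105y + 117 = (y^2 − 6y + 9)(y^2 − 3y + 13) + (0)
The last nonzero remainder y^2 − 3y + 13 is already monic.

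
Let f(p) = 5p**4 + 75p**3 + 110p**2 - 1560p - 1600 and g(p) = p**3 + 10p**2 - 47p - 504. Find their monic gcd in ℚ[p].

Repeated division with remainder:
  5p**4 + 75p**3 + 110p**2 - 1560p - 1600 = (5p + 25)(p**3 + 10p**2 - 47p - 504) + (95p**2 + 2135p + 11000)
  p**3 + 10p**2 - 47p - 504 = ((1/95)p - 237/1805)(95p**2 + 2135p + 11000) + ((42432/361)p + 339456/361)
  95p**2 + 2135p + 11000 = ((34295/42432)p + 496375/42432)((42432/361)p + 339456/361) + (0)
Last nonzero remainder: (42432/361)p + 339456/361. Dividing through by 42432/361 gives the monic gcd p + 8.

p + 8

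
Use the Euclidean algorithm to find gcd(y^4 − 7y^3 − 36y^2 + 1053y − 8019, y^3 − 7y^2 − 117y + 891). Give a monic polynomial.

By polynomial division,
  y^4 − 7y^3 − 36y^2 + 1053y − 8019 = (y)(y^3 − 7y^2 − 117y + 891) + (81y^2 + 162y − 8019)
  y^3 − 7y^2 − 117y + 891 = ((1/81)y − 1/9)(81y^2 + 162y − 8019) + (0)
Last nonzero remainder: 81y^2 + 162y − 8019. Dividing through by 81 gives the monic gcd y^2 + 2y − 99.

y^2 + 2y − 99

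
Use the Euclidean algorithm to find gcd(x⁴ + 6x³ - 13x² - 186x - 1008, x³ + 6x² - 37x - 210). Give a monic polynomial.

x² + x - 42

Euclidean algorithm in ℚ[x]:
  x⁴ + 6x³ - 13x² - 186x - 1008 = (x)(x³ + 6x² - 37x - 210) + (24x² + 24x - 1008)
  x³ + 6x² - 37x - 210 = ((1/24)x + 5/24)(24x² + 24x - 1008) + (0)
Last nonzero remainder: 24x² + 24x - 1008. Dividing through by 24 gives the monic gcd x² + x - 42.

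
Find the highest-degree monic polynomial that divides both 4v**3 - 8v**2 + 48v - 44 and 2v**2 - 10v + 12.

Apply the Euclidean algorithm:
  4v**3 - 8v**2 + 48v - 44 = (2v + 6)(2v**2 - 10v + 12) + (84v - 116)
  2v**2 - 10v + 12 = ((1/42)v - 38/441)(84v - 116) + (884/441)
  84v - 116 = ((9261/221)v - 12789/221)(884/441) + (0)
The last nonzero remainder is the constant 884/441, so the polynomials are coprime and gcd = 1.

1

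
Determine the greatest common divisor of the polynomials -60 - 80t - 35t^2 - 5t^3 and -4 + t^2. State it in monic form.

2 + t

Repeated division with remainder:
  -5t^3 - 35t^2 - 80t - 60 = (-5t - 35)(t^2 - 4) + (-100t - 200)
  t^2 - 4 = (-(1/100)t + 1/50)(-100t - 200) + (0)
Last nonzero remainder: -100t - 200. Dividing through by -100 gives the monic gcd t + 2.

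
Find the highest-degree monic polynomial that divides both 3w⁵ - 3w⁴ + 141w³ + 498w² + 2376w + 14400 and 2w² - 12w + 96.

w² - 6w + 48

Apply the Euclidean algorithm:
  3w⁵ - 3w⁴ + 141w³ + 498w² + 2376w + 14400 = ((3/2)w³ + (15/2)w² + (87/2)w + 150)(2w² - 12w + 96) + (0)
Last nonzero remainder: 2w² - 12w + 96. Dividing through by 2 gives the monic gcd w² - 6w + 48.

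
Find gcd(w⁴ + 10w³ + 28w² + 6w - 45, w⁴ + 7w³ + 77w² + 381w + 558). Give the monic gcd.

Apply the Euclidean algorithm:
  w⁴ + 10w³ + 28w² + 6w - 45 = (w⁴ + 7w³ + 77w² + 381w + 558) + (3w³ - 49w² - 375w - 603)
  w⁴ + 7w³ + 77w² + 381w + 558 = ((1/3)w + 70/9)(3w³ - 49w² - 375w - 603) + ((5248/9)w² + (10496/3)w + 5248)
  3w³ - 49w² - 375w - 603 = ((27/5248)w - 603/5248)((5248/9)w² + (10496/3)w + 5248) + (0)
Last nonzero remainder: (5248/9)w² + (10496/3)w + 5248. Dividing through by 5248/9 gives the monic gcd w² + 6w + 9.

w² + 6w + 9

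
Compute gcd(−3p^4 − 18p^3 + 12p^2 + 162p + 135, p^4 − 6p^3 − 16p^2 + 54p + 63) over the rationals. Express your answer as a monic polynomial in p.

p^3 + p^2 − 9p − 9

Apply the Euclidean algorithm:
  −3p^4 − 18p^3 + 12p^2 + 162p + 135 = (−3)(p^4 − 6p^3 − 16p^2 + 54p + 63) + (−36p^3 − 36p^2 + 324p + 324)
  p^4 − 6p^3 − 16p^2 + 54p + 63 = (−(1/36)p + 7/36)(−36p^3 − 36p^2 + 324p + 324) + (0)
Last nonzero remainder: −36p^3 − 36p^2 + 324p + 324. Dividing through by −36 gives the monic gcd p^3 + p^2 − 9p − 9.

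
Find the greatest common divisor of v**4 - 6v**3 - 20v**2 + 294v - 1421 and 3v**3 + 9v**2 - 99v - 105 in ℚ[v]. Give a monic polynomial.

v + 7

Euclidean algorithm in ℚ[v]:
  v**4 - 6v**3 - 20v**2 + 294v - 1421 = ((1/3)v - 3)(3v**3 + 9v**2 - 99v - 105) + (40v**2 + 32v - 1736)
  3v**3 + 9v**2 - 99v - 105 = ((3/40)v + 33/200)(40v**2 + 32v - 1736) + ((648/25)v + 4536/25)
  40v**2 + 32v - 1736 = ((125/81)v - 775/81)((648/25)v + 4536/25) + (0)
Last nonzero remainder: (648/25)v + 4536/25. Dividing through by 648/25 gives the monic gcd v + 7.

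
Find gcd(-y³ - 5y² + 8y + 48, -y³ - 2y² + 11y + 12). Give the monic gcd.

y² + y - 12

Apply the Euclidean algorithm:
  -y³ - 5y² + 8y + 48 = (-y³ - 2y² + 11y + 12) + (-3y² - 3y + 36)
  -y³ - 2y² + 11y + 12 = ((1/3)y + 1/3)(-3y² - 3y + 36) + (0)
Last nonzero remainder: -3y² - 3y + 36. Dividing through by -3 gives the monic gcd y² + y - 12.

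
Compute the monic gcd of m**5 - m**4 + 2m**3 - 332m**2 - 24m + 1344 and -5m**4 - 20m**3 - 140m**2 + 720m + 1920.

m**3 + 8m**2 + 60m + 96

Repeated division with remainder:
  m**5 - m**4 + 2m**3 - 332m**2 - 24m + 1344 = (-(1/5)m + 1)(-5m**4 - 20m**3 - 140m**2 + 720m + 1920) + (-6m**3 - 48m**2 - 360m - 576)
  -5m**4 - 20m**3 - 140m**2 + 720m + 1920 = ((5/6)m - 10/3)(-6m**3 - 48m**2 - 360m - 576) + (0)
Last nonzero remainder: -6m**3 - 48m**2 - 360m - 576. Dividing through by -6 gives the monic gcd m**3 + 8m**2 + 60m + 96.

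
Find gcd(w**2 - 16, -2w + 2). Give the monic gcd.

1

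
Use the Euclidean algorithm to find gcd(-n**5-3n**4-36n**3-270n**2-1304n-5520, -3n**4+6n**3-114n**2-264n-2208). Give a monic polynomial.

n**2-6n+46

Repeated division with remainder:
  -n**5-3n**4-36n**3-270n**2-1304n-5520 = ((1/3)n+5/3)(-3n**4+6n**3-114n**2-264n-2208) + (-8n**3+8n**2-128n-1840)
  -3n**4+6n**3-114n**2-264n-2208 = ((3/8)n-3/8)(-8n**3+8n**2-128n-1840) + (-63n**2+378n-2898)
  -8n**3+8n**2-128n-1840 = ((8/63)n+40/63)(-63n**2+378n-2898) + (0)
Last nonzero remainder: -63n**2+378n-2898. Dividing through by -63 gives the monic gcd n**2-6n+46.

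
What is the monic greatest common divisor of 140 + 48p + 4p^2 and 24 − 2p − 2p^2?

1

By polynomial division,
  4p^2 + 48p + 140 = (−2)(−2p^2 − 2p + 24) + (44p + 188)
  −2p^2 − 2p + 24 = (−(1/22)p + 18/121)(44p + 188) + (−480/121)
  44p + 188 = (−(1331/120)p − 5687/120)(−480/121) + (0)
The last nonzero remainder is the constant −480/121, so the polynomials are coprime and gcd = 1.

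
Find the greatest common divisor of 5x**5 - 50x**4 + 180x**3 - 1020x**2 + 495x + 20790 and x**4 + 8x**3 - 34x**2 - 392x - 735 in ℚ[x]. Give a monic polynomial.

By polynomial division,
  5x**5 - 50x**4 + 180x**3 - 1020x**2 + 495x + 20790 = (5x - 90)(x**4 + 8x**3 - 34x**2 - 392x - 735) + (1070x**3 - 2120x**2 - 31110x - 45360)
  x**4 + 8x**3 - 34x**2 - 392x - 735 = ((1/1070)x + 534/57245)(1070x**3 - 2120x**2 - 31110x - 45360) + ((170027/11449)x**2 - (680108/11449)x - 3570567/11449)
  1070x**3 - 2120x**2 - 31110x - 45360 = ((12250430/170027)x + 24729840/170027)((170027/11449)x**2 - (680108/11449)x - 3570567/11449) + (0)
Last nonzero remainder: (170027/11449)x**2 - (680108/11449)x - 3570567/11449. Dividing through by 170027/11449 gives the monic gcd x**2 - 4x - 21.

x**2 - 4x - 21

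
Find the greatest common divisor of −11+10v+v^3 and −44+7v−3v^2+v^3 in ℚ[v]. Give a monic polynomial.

Apply the Euclidean algorithm:
  v^3+10v−11 = (v^3−3v^2+7v−44) + (3v^2+3v+33)
  v^3−3v^2+7v−44 = ((1/3)v−4/3)(3v^2+3v+33) + (0)
Last nonzero remainder: 3v^2+3v+33. Dividing through by 3 gives the monic gcd v^2+v+11.

11+v+v^2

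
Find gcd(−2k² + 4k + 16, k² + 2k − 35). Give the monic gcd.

1

Apply the Euclidean algorithm:
  −2k² + 4k + 16 = (−2)(k² + 2k − 35) + (8k − 54)
  k² + 2k − 35 = ((1/8)k + 35/32)(8k − 54) + (385/16)
  8k − 54 = ((128/385)k − 864/385)(385/16) + (0)
The last nonzero remainder is the constant 385/16, so the polynomials are coprime and gcd = 1.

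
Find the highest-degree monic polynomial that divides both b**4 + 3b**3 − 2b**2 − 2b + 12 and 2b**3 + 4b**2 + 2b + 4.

b + 2

Repeated division with remainder:
  b**4 + 3b**3 − 2b**2 − 2b + 12 = ((1/2)b + 1/2)(2b**3 + 4b**2 + 2b + 4) + (−5b**2 − 5b + 10)
  2b**3 + 4b**2 + 2b + 4 = (−(2/5)b − 2/5)(−5b**2 − 5b + 10) + (4b + 8)
  −5b**2 − 5b + 10 = (−(5/4)b + 5/4)(4b + 8) + (0)
Last nonzero remainder: 4b + 8. Dividing through by 4 gives the monic gcd b + 2.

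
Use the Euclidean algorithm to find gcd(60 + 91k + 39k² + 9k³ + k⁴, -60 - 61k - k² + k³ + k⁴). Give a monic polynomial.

15 + 19k + 5k² + k³

By polynomial division,
  k⁴ + 9k³ + 39k² + 91k + 60 = (k⁴ + k³ - k² - 61k - 60) + (8k³ + 40k² + 152k + 120)
  k⁴ + k³ - k² - 61k - 60 = ((1/8)k - 1/2)(8k³ + 40k² + 152k + 120) + (0)
Last nonzero remainder: 8k³ + 40k² + 152k + 120. Dividing through by 8 gives the monic gcd k³ + 5k² + 19k + 15.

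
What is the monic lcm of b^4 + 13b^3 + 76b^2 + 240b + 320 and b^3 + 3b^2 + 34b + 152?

b^6 + 12b^5 + 101b^4 + 658b^3 + 2968b^2 + 8800b + 12160

Repeated division with remainder:
  b^4 + 13b^3 + 76b^2 + 240b + 320 = (b + 10)(b^3 + 3b^2 + 34b + 152) + (12b^2 - 252b - 1200)
  b^3 + 3b^2 + 34b + 152 = ((1/12)b + 2)(12b^2 - 252b - 1200) + (638b + 2552)
  12b^2 - 252b - 1200 = ((6/319)b - 150/319)(638b + 2552) + (0)
Last nonzero remainder: 638b + 2552. Dividing through by 638 gives the monic gcd b + 4.
Then lcm(f, g) = f·g / gcd(f, g); expanding and making the result monic gives the answer.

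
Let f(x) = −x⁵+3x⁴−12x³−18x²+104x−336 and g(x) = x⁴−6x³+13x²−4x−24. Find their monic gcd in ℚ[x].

x²−4x+8

Repeated division with remainder:
  −x⁵+3x⁴−12x³−18x²+104x−336 = (−x−3)(x⁴−6x³+13x²−4x−24) + (−17x³+17x²+68x−408)
  x⁴−6x³+13x²−4x−24 = (−(1/17)x+5/17)(−17x³+17x²+68x−408) + (12x²−48x+96)
  −17x³+17x²+68x−408 = (−(17/12)x−17/4)(12x²−48x+96) + (0)
Last nonzero remainder: 12x²−48x+96. Dividing through by 12 gives the monic gcd x²−4x+8.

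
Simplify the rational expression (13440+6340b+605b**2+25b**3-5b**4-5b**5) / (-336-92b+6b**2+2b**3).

(-480-175b-20b**2-5b**3)/(12+2b)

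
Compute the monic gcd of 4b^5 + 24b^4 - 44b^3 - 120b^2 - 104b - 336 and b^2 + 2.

By polynomial division,
  4b^5 + 24b^4 - 44b^3 - 120b^2 - 104b - 336 = (4b^3 + 24b^2 - 52b - 168)(b^2 + 2) + (0)
The last nonzero remainder b^2 + 2 is already monic.

b^2 + 2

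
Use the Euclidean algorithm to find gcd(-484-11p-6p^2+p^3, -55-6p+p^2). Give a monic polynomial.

-11+p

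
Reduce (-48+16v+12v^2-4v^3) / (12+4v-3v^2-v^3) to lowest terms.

By polynomial division,
  -4v^3+12v^2+16v-48 = (4)(-v^3-3v^2+4v+12) + (24v^2-96)
  -v^3-3v^2+4v+12 = (-(1/24)v-1/8)(24v^2-96) + (0)
Last nonzero remainder: 24v^2-96. Dividing through by 24 gives the monic gcd v^2-4.
Cancel v^2-4 from numerator and denominator to get the reduced form.

(-12+4v)/(3+v)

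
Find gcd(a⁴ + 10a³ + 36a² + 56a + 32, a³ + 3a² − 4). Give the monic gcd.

Apply the Euclidean algorithm:
  a⁴ + 10a³ + 36a² + 56a + 32 = (a + 7)(a³ + 3a² − 4) + (15a² + 60a + 60)
  a³ + 3a² − 4 = ((1/15)a − 1/15)(15a² + 60a + 60) + (0)
Last nonzero remainder: 15a² + 60a + 60. Dividing through by 15 gives the monic gcd a² + 4a + 4.

a² + 4a + 4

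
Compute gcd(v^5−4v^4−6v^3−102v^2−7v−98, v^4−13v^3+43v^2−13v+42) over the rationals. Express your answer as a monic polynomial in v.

v^3−7v^2+v−7

Apply the Euclidean algorithm:
  v^5−4v^4−6v^3−102v^2−7v−98 = (v+9)(v^4−13v^3+43v^2−13v+42) + (68v^3−476v^2+68v−476)
  v^4−13v^3+43v^2−13v+42 = ((1/68)v−3/34)(68v^3−476v^2+68v−476) + (0)
Last nonzero remainder: 68v^3−476v^2+68v−476. Dividing through by 68 gives the monic gcd v^3−7v^2+v−7.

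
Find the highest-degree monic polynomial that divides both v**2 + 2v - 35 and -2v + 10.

Apply the Euclidean algorithm:
  v**2 + 2v - 35 = (-(1/2)v - 7/2)(-2v + 10) + (0)
Last nonzero remainder: -2v + 10. Dividing through by -2 gives the monic gcd v - 5.

v - 5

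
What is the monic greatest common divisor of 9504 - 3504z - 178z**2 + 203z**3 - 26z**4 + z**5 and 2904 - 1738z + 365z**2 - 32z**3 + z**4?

-264 + 134z - 21z**2 + z**3

Euclidean algorithm in ℚ[z]:
  z**5 - 26z**4 + 203z**3 - 178z**2 - 3504z + 9504 = (z + 6)(z**4 - 32z**3 + 365z**2 - 1738z + 2904) + (30z**3 - 630z**2 + 4020z - 7920)
  z**4 - 32z**3 + 365z**2 - 1738z + 2904 = ((1/30)z - 11/30)(30z**3 - 630z**2 + 4020z - 7920) + (0)
Last nonzero remainder: 30z**3 - 630z**2 + 4020z - 7920. Dividing through by 30 gives the monic gcd z**3 - 21z**2 + 134z - 264.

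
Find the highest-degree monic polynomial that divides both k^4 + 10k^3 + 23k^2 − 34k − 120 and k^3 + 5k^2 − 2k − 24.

k^3 + 5k^2 − 2k − 24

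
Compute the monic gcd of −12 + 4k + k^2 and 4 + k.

By polynomial division,
  k^2 + 4k − 12 = (k)(k + 4) + (−12)
  k + 4 = (−(1/12)k − 1/3)(−12) + (0)
The last nonzero remainder is the constant −12, so the polynomials are coprime and gcd = 1.

1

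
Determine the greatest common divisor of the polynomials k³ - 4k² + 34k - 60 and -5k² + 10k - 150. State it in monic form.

By polynomial division,
  k³ - 4k² + 34k - 60 = (-(1/5)k + 2/5)(-5k² + 10k - 150) + (0)
Last nonzero remainder: -5k² + 10k - 150. Dividing through by -5 gives the monic gcd k² - 2k + 30.

k² - 2k + 30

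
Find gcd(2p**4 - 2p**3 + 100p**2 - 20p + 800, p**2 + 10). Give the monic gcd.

Repeated division with remainder:
  2p**4 - 2p**3 + 100p**2 - 20p + 800 = (2p**2 - 2p + 80)(p**2 + 10) + (0)
The last nonzero remainder p**2 + 10 is already monic.

p**2 + 10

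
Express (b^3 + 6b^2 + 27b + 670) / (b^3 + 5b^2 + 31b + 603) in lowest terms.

(b + 10)/(b + 9)

By polynomial division,
  b^3 + 6b^2 + 27b + 670 = (b^3 + 5b^2 + 31b + 603) + (b^2 − 4b + 67)
  b^3 + 5b^2 + 31b + 603 = (b + 9)(b^2 − 4b + 67) + (0)
The last nonzero remainder b^2 − 4b + 67 is already monic.
Cancel b^2 − 4b + 67 from numerator and denominator to get the reduced form.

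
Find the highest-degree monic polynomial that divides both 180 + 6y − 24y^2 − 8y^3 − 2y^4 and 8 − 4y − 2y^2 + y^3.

−2 + y

Repeated division with remainder:
  −2y^4 − 8y^3 − 24y^2 + 6y + 180 = (−2y − 12)(y^3 − 2y^2 − 4y + 8) + (−56y^2 − 26y + 276)
  y^3 − 2y^2 − 4y + 8 = (−(1/56)y + 69/1568)(−56y^2 − 26y + 276) + ((1625/784)y − 1625/392)
  −56y^2 − 26y + 276 = (−(43904/1625)y − 108192/1625)((1625/784)y − 1625/392) + (0)
Last nonzero remainder: (1625/784)y − 1625/392. Dividing through by 1625/784 gives the monic gcd y − 2.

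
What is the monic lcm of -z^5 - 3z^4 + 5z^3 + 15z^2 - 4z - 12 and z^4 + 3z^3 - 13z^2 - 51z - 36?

Repeated division with remainder:
  -z^5 - 3z^4 + 5z^3 + 15z^2 - 4z - 12 = (-z)(z^4 + 3z^3 - 13z^2 - 51z - 36) + (-8z^3 - 36z^2 - 40z - 12)
  z^4 + 3z^3 - 13z^2 - 51z - 36 = (-(1/8)z + 3/16)(-8z^3 - 36z^2 - 40z - 12) + (-(45/4)z^2 - 45z - 135/4)
  -8z^3 - 36z^2 - 40z - 12 = ((32/45)z + 16/45)(-(45/4)z^2 - 45z - 135/4) + (0)
Last nonzero remainder: -(45/4)z^2 - 45z - 135/4. Dividing through by -45/4 gives the monic gcd z^2 + 4z + 3.
Then lcm(f, g) = f·g / gcd(f, g); expanding and making the result monic gives the answer.

z^7 + 2z^6 - 20z^5 - 46z^4 + 79z^3 + 188z^2 - 60z - 144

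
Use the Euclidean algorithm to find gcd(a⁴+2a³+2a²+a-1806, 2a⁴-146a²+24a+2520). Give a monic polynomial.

By polynomial division,
  a⁴+2a³+2a²+a-1806 = (1/2)(2a⁴-146a²+24a+2520) + (2a³+75a²-11a-3066)
  2a⁴-146a²+24a+2520 = (a-75/2)(2a³+75a²-11a-3066) + ((5355/2)a²+(5355/2)a-112455)
  2a³+75a²-11a-3066 = ((4/5355)a+146/5355)((5355/2)a²+(5355/2)a-112455) + (0)
Last nonzero remainder: (5355/2)a²+(5355/2)a-112455. Dividing through by 5355/2 gives the monic gcd a²+a-42.

a²+a-42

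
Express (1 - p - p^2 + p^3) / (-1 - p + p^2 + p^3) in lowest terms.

By polynomial division,
  p^3 - p^2 - p + 1 = (p^3 + p^2 - p - 1) + (-2p^2 + 2)
  p^3 + p^2 - p - 1 = (-(1/2)p - 1/2)(-2p^2 + 2) + (0)
Last nonzero remainder: -2p^2 + 2. Dividing through by -2 gives the monic gcd p^2 - 1.
Cancel p^2 - 1 from numerator and denominator to get the reduced form.

(-1 + p)/(1 + p)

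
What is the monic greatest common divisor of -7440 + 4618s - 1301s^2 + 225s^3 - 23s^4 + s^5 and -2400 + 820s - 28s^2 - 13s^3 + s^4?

Apply the Euclidean algorithm:
  s^5 - 23s^4 + 225s^3 - 1301s^2 + 4618s - 7440 = (s - 10)(s^4 - 13s^3 - 28s^2 + 820s - 2400) + (123s^3 - 2401s^2 + 15218s - 31440)
  s^4 - 13s^3 - 28s^2 + 820s - 2400 = ((1/123)s + 802/15129)(123s^3 - 2401s^2 + 15218s - 31440) + (-(369824/15129)s^2 + (4068064/15129)s - 3698240/5043)
  123s^3 - 2401s^2 + 15218s - 31440 = (-(1860867/369824)s + 1981899/46228)(-(369824/15129)s^2 + (4068064/15129)s - 3698240/5043) + (0)
Last nonzero remainder: -(369824/15129)s^2 + (4068064/15129)s - 3698240/5043. Dividing through by -369824/15129 gives the monic gcd s^2 - 11s + 30.

30 - 11s + s^2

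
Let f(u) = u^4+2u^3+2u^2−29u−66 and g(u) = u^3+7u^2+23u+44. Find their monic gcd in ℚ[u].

Repeated division with remainder:
  u^4+2u^3+2u^2−29u−66 = (u−5)(u^3+7u^2+23u+44) + (14u^2+42u+154)
  u^3+7u^2+23u+44 = ((1/14)u+2/7)(14u^2+42u+154) + (0)
Last nonzero remainder: 14u^2+42u+154. Dividing through by 14 gives the monic gcd u^2+3u+11.

u^2+3u+11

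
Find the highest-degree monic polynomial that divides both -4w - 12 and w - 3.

Apply the Euclidean algorithm:
  -4w - 12 = (-4)(w - 3) + (-24)
  w - 3 = (-(1/24)w + 1/8)(-24) + (0)
The last nonzero remainder is the constant -24, so the polynomials are coprime and gcd = 1.

1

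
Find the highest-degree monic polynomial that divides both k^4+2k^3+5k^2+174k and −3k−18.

By polynomial division,
  k^4+2k^3+5k^2+174k = (−(1/3)k^3+(4/3)k^2−(29/3)k)(−3k−18) + (0)
Last nonzero remainder: −3k−18. Dividing through by −3 gives the monic gcd k+6.

k+6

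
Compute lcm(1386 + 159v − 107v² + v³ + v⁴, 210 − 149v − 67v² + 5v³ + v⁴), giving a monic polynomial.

−13860 + 10884v + 3887v² − 814v³ − 108v⁴ + 10v⁵ + v⁶

Apply the Euclidean algorithm:
  v⁴ + v³ − 107v² + 159v + 1386 = (v⁴ + 5v³ − 67v² − 149v + 210) + (−4v³ − 40v² + 308v + 1176)
  v⁴ + 5v³ − 67v² − 149v + 210 = (−(1/4)v + 5/4)(−4v³ − 40v² + 308v + 1176) + (60v² − 240v − 1260)
  −4v³ − 40v² + 308v + 1176 = (−(1/15)v − 14/15)(60v² − 240v − 1260) + (0)
Last nonzero remainder: 60v² − 240v − 1260. Dividing through by 60 gives the monic gcd v² − 4v − 21.
Then lcm(f, g) = f·g / gcd(f, g); expanding and making the result monic gives the answer.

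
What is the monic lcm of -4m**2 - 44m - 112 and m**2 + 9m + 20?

m**3 + 16m**2 + 83m + 140

Repeated division with remainder:
  -4m**2 - 44m - 112 = (-4)(m**2 + 9m + 20) + (-8m - 32)
  m**2 + 9m + 20 = (-(1/8)m - 5/8)(-8m - 32) + (0)
Last nonzero remainder: -8m - 32. Dividing through by -8 gives the monic gcd m + 4.
Then lcm(f, g) = f·g / gcd(f, g); expanding and making the result monic gives the answer.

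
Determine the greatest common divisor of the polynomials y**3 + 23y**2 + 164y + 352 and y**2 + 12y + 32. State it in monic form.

y**2 + 12y + 32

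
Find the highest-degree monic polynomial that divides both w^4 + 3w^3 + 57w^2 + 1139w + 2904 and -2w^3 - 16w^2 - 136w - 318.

Apply the Euclidean algorithm:
  w^4 + 3w^3 + 57w^2 + 1139w + 2904 = (-(1/2)w + 5/2)(-2w^3 - 16w^2 - 136w - 318) + (29w^2 + 1320w + 3699)
  -2w^3 - 16w^2 - 136w - 318 = (-(2/29)w + 2176/841)(29w^2 + 1320w + 3699) + (-(2772154/841)w - 8316462/841)
  29w^2 + 1320w + 3699 = (-(24389/2772154)w - 1036953/2772154)(-(2772154/841)w - 8316462/841) + (0)
Last nonzero remainder: -(2772154/841)w - 8316462/841. Dividing through by -2772154/841 gives the monic gcd w + 3.

w + 3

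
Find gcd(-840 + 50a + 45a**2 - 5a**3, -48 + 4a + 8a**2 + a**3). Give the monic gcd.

Apply the Euclidean algorithm:
  -5a**3 + 45a**2 + 50a - 840 = (-5)(a**3 + 8a**2 + 4a - 48) + (85a**2 + 70a - 1080)
  a**3 + 8a**2 + 4a - 48 = ((1/85)a + 122/1445)(85a**2 + 70a - 1080) + ((3120/289)a + 12480/289)
  85a**2 + 70a - 1080 = ((4913/624)a - 2601/104)((3120/289)a + 12480/289) + (0)
Last nonzero remainder: (3120/289)a + 12480/289. Dividing through by 3120/289 gives the monic gcd a + 4.

4 + a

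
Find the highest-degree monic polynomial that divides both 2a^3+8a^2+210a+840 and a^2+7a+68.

Apply the Euclidean algorithm:
  2a^3+8a^2+210a+840 = (2a-6)(a^2+7a+68) + (116a+1248)
  a^2+7a+68 = ((1/116)a-109/3364)(116a+1248) + (91196/841)
  116a+1248 = ((24389/22799)a+262392/22799)(91196/841) + (0)
The last nonzero remainder is the constant 91196/841, so the polynomials are coprime and gcd = 1.

1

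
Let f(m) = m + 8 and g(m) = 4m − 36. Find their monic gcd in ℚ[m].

Repeated division with remainder:
  m + 8 = (1/4)(4m − 36) + (17)
  4m − 36 = ((4/17)m − 36/17)(17) + (0)
The last nonzero remainder is the constant 17, so the polynomials are coprime and gcd = 1.

1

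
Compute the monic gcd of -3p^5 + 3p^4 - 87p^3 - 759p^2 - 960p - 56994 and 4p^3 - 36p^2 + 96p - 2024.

p^2 + 2p + 46

Apply the Euclidean algorithm:
  -3p^5 + 3p^4 - 87p^3 - 759p^2 - 960p - 56994 = (-(3/4)p^2 - 6p - 231/4)(4p^3 - 36p^2 + 96p - 2024) + (-3780p^2 - 7560p - 173880)
  4p^3 - 36p^2 + 96p - 2024 = (-(1/945)p + 11/945)(-3780p^2 - 7560p - 173880) + (0)
Last nonzero remainder: -3780p^2 - 7560p - 173880. Dividing through by -3780 gives the monic gcd p^2 + 2p + 46.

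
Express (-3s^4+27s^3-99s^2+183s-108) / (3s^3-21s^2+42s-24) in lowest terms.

(-s^2+4s-9)/(s-2)

Repeated division with remainder:
  -3s^4+27s^3-99s^2+183s-108 = (-s+2)(3s^3-21s^2+42s-24) + (-15s^2+75s-60)
  3s^3-21s^2+42s-24 = (-(1/5)s+2/5)(-15s^2+75s-60) + (0)
Last nonzero remainder: -15s^2+75s-60. Dividing through by -15 gives the monic gcd s^2-5s+4.
Cancel s^2-5s+4 from numerator and denominator to get the reduced form.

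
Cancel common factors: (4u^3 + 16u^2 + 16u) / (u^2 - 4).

(4u^2 + 8u)/(u - 2)

Euclidean algorithm in ℚ[u]:
  4u^3 + 16u^2 + 16u = (4u + 16)(u^2 - 4) + (32u + 64)
  u^2 - 4 = ((1/32)u - 1/16)(32u + 64) + (0)
Last nonzero remainder: 32u + 64. Dividing through by 32 gives the monic gcd u + 2.
Cancel u + 2 from numerator and denominator to get the reduced form.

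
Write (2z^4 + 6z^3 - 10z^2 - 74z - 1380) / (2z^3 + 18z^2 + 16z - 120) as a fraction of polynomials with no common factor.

(z^3 - 3z^2 + 13z - 115)/(z^2 + 3z - 10)

By polynomial division,
  2z^4 + 6z^3 - 10z^2 - 74z - 1380 = (z - 6)(2z^3 + 18z^2 + 16z - 120) + (82z^2 + 142z - 2100)
  2z^3 + 18z^2 + 16z - 120 = ((1/41)z + 298/1681)(82z^2 + 142z - 2100) + ((70680/1681)z + 424080/1681)
  82z^2 + 142z - 2100 = ((68921/35340)z - 58835/7068)((70680/1681)z + 424080/1681) + (0)
Last nonzero remainder: (70680/1681)z + 424080/1681. Dividing through by 70680/1681 gives the monic gcd z + 6.
Cancel z + 6 from numerator and denominator to get the reduced form.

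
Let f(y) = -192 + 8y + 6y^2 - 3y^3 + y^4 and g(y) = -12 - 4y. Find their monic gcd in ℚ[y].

3 + y

Repeated division with remainder:
  y^4 - 3y^3 + 6y^2 + 8y - 192 = (-(1/4)y^3 + (3/2)y^2 - 6y + 16)(-4y - 12) + (0)
Last nonzero remainder: -4y - 12. Dividing through by -4 gives the monic gcd y + 3.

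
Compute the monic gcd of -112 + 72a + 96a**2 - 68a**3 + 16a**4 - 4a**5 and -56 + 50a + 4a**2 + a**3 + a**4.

-14 + 16a - 3a**2 + a**3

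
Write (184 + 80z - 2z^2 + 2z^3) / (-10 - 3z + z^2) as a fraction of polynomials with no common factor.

Euclidean algorithm in ℚ[z]:
  2z^3 - 2z^2 + 80z + 184 = (2z + 4)(z^2 - 3z - 10) + (112z + 224)
  z^2 - 3z - 10 = ((1/112)z - 5/112)(112z + 224) + (0)
Last nonzero remainder: 112z + 224. Dividing through by 112 gives the monic gcd z + 2.
Cancel z + 2 from numerator and denominator to get the reduced form.

(92 - 6z + 2z^2)/(-5 + z)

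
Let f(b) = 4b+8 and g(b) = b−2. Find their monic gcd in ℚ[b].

1

Repeated division with remainder:
  4b+8 = (4)(b−2) + (16)
  b−2 = ((1/16)b−1/8)(16) + (0)
The last nonzero remainder is the constant 16, so the polynomials are coprime and gcd = 1.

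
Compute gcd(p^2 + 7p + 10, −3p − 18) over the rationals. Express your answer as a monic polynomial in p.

By polynomial division,
  p^2 + 7p + 10 = (−(1/3)p − 1/3)(−3p − 18) + (4)
  −3p − 18 = (−(3/4)p − 9/2)(4) + (0)
The last nonzero remainder is the constant 4, so the polynomials are coprime and gcd = 1.

1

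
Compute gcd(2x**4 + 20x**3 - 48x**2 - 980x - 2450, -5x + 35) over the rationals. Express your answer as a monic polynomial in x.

x - 7

Euclidean algorithm in ℚ[x]:
  2x**4 + 20x**3 - 48x**2 - 980x - 2450 = (-(2/5)x**3 - (34/5)x**2 - 38x - 70)(-5x + 35) + (0)
Last nonzero remainder: -5x + 35. Dividing through by -5 gives the monic gcd x - 7.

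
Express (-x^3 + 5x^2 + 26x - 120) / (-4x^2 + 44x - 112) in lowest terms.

Euclidean algorithm in ℚ[x]:
  -x^3 + 5x^2 + 26x - 120 = ((1/4)x + 3/2)(-4x^2 + 44x - 112) + (-12x + 48)
  -4x^2 + 44x - 112 = ((1/3)x - 7/3)(-12x + 48) + (0)
Last nonzero remainder: -12x + 48. Dividing through by -12 gives the monic gcd x - 4.
Cancel x - 4 from numerator and denominator to get the reduced form.

(x^2 - x - 30)/(4x - 28)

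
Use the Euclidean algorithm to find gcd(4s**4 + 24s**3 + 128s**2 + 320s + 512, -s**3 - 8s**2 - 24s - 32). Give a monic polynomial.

s**2 + 4s + 8

Apply the Euclidean algorithm:
  4s**4 + 24s**3 + 128s**2 + 320s + 512 = (-4s + 8)(-s**3 - 8s**2 - 24s - 32) + (96s**2 + 384s + 768)
  -s**3 - 8s**2 - 24s - 32 = (-(1/96)s - 1/24)(96s**2 + 384s + 768) + (0)
Last nonzero remainder: 96s**2 + 384s + 768. Dividing through by 96 gives the monic gcd s**2 + 4s + 8.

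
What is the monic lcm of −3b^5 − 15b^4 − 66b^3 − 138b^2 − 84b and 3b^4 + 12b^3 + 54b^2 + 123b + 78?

b^7 + 6b^6 + 40b^5 + 133b^4 + 360b^3 + 626b^2 + 364b

Apply the Euclidean algorithm:
  −3b^5 − 15b^4 − 66b^3 − 138b^2 − 84b = (−b − 1)(3b^4 + 12b^3 + 54b^2 + 123b + 78) + (39b^2 + 117b + 78)
  3b^4 + 12b^3 + 54b^2 + 123b + 78 = ((1/13)b^2 + (1/13)b + 1)(39b^2 + 117b + 78) + (0)
Last nonzero remainder: 39b^2 + 117b + 78. Dividing through by 39 gives the monic gcd b^2 + 3b + 2.
Then lcm(f, g) = f·g / gcd(f, g); expanding and making the result monic gives the answer.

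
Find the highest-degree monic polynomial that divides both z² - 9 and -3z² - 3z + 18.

z + 3

Repeated division with remainder:
  z² - 9 = (-1/3)(-3z² - 3z + 18) + (-z - 3)
  -3z² - 3z + 18 = (3z - 6)(-z - 3) + (0)
Last nonzero remainder: -z - 3. Dividing through by -1 gives the monic gcd z + 3.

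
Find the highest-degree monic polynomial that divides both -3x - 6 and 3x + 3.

1

Apply the Euclidean algorithm:
  -3x - 6 = (-1)(3x + 3) + (-3)
  3x + 3 = (-x - 1)(-3) + (0)
The last nonzero remainder is the constant -3, so the polynomials are coprime and gcd = 1.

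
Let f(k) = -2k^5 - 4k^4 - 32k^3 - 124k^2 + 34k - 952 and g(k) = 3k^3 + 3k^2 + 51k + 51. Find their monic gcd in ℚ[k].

Euclidean algorithm in ℚ[k]:
  -2k^5 - 4k^4 - 32k^3 - 124k^2 + 34k - 952 = (-(2/3)k^2 - (2/3)k + 4/3)(3k^3 + 3k^2 + 51k + 51) + (-60k^2 - 1020)
  3k^3 + 3k^2 + 51k + 51 = (-(1/20)k - 1/20)(-60k^2 - 1020) + (0)
Last nonzero remainder: -60k^2 - 1020. Dividing through by -60 gives the monic gcd k^2 + 17.

k^2 + 17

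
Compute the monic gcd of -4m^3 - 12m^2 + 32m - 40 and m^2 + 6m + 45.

1

Apply the Euclidean algorithm:
  -4m^3 - 12m^2 + 32m - 40 = (-4m + 12)(m^2 + 6m + 45) + (140m - 580)
  m^2 + 6m + 45 = ((1/140)m + 71/980)(140m - 580) + (4264/49)
  140m - 580 = ((1715/1066)m - 7105/1066)(4264/49) + (0)
The last nonzero remainder is the constant 4264/49, so the polynomials are coprime and gcd = 1.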